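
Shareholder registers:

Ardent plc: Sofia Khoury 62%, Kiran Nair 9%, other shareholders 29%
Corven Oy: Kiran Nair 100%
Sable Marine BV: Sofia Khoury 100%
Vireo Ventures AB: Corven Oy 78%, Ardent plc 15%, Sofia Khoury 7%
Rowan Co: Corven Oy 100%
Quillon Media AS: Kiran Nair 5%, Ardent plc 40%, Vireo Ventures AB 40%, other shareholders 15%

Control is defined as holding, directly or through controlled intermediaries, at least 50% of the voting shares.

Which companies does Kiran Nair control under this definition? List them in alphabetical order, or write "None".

Kiran holds 100% of Corven, so Kiran controls Corven.
Corven holds 78% of Vireo, so Kiran controls Vireo.
Corven holds 100% of Rowan, so Kiran controls Rowan.
No other company's threshold is met.

Corven Oy, Rowan Co, Vireo Ventures AB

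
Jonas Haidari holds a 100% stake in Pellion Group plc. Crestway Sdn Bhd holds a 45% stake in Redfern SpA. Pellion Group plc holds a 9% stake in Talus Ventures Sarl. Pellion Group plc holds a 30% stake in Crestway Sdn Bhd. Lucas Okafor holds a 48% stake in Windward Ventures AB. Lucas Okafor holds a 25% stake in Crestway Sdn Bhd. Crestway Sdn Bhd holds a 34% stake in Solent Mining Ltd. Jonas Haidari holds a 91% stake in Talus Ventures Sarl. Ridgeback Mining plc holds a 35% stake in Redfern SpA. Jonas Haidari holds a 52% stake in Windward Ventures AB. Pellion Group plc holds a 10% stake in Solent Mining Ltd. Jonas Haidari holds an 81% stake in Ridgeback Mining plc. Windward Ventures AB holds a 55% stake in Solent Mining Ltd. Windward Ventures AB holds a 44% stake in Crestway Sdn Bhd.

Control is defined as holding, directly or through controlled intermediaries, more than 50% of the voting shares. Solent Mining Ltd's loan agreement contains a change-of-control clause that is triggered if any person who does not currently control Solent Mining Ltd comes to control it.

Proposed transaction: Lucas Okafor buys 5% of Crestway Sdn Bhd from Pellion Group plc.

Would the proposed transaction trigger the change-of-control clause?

No

The purchase adds only to Lucas's holdings (Pellion's stake shrinks), so Lucas is the only person who could newly come to control Solent.
Lucas's largest direct stake is 48% in Windward, which does not meet the threshold, so Lucas controls no company.
Neither Lucas nor any entity Lucas controls holds any voting interest in Solent.
So before the transaction, Lucas does not control Solent.
After the purchase, Lucas's direct stake in Crestway rises to 25% + 5% = 30%, and Pellion's stake falls to 25%.
Lucas's side now holds 30% of Crestway, not > 50%, so Lucas still does not control Crestway.
After the transaction, neither Lucas nor any entity Lucas controls holds a voting interest in Solent, so Lucas still does not control it.
No new person acquires control, so the clause is not triggered.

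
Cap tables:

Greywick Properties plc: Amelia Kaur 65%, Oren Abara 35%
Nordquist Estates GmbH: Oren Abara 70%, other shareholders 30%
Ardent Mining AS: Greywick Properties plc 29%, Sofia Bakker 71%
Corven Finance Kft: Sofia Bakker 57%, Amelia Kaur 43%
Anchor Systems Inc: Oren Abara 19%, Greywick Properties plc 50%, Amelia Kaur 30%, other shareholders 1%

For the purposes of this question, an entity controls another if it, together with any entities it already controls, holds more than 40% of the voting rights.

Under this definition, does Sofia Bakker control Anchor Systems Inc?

No

Sofia holds 71% of Ardent, so Sofia controls Ardent.
Sofia holds 57% of Corven, so Sofia controls Corven.
Neither Sofia nor any entity Sofia controls holds any voting interest in Anchor.
So Sofia does not control Anchor.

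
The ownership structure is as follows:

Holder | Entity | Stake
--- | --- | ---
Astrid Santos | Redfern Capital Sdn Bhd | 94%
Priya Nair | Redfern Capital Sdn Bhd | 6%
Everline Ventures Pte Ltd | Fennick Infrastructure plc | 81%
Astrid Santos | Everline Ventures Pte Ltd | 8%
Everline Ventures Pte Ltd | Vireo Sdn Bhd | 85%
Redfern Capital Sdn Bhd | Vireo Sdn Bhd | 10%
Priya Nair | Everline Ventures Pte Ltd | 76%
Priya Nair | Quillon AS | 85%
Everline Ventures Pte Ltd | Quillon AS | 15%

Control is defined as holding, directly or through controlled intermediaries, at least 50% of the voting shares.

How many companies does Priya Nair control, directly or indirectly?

Priya holds 76% of Everline, so Priya controls Everline.
Everline holds 81% of Fennick, so Priya controls Fennick.
Everline holds 85% of Vireo, so Priya controls Vireo.
Everline and Priya together hold 15% + 85% = 100% of Quillon, so Priya controls Quillon.
No other company's threshold is met.
Priya controls 4 companies.

4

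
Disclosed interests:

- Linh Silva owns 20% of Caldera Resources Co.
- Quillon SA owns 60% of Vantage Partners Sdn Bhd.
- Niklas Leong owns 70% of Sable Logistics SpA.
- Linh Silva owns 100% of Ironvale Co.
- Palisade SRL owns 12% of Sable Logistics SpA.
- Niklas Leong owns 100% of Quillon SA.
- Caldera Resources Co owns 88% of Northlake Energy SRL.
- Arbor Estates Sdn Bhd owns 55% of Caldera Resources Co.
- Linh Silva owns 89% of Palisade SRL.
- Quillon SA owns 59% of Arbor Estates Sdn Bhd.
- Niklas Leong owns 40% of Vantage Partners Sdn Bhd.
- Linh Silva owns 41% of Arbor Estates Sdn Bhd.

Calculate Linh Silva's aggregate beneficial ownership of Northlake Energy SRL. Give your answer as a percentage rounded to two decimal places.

Linh reaches Northlake along 2 paths.
Via Caldera: 20% × 88% = 17.6%.
Via Arbor → Caldera: 41% × 55% × 88% = 19.844%.
Total: 17.6% + 19.844% = 37.444%.
Rounded: 37.44%.

37.44%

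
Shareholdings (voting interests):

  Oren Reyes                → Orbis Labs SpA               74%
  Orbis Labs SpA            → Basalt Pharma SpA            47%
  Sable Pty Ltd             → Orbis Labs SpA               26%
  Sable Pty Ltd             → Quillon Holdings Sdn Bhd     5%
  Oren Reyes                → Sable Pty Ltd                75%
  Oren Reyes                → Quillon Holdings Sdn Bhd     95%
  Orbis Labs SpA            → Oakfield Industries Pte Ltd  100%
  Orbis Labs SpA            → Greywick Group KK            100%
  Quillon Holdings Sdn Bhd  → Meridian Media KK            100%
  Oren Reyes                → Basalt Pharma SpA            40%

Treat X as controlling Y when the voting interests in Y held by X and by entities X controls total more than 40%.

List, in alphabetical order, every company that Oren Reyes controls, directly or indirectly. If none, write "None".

Basalt Pharma SpA, Greywick Group KK, Meridian Media KK, Oakfield Industries Pte Ltd, Orbis Labs SpA, Quillon Holdings Sdn Bhd, Sable Pty Ltd

Oren holds 75% of Sable, so Oren controls Sable.
Oren and Sable together hold 74% + 26% = 100% of Orbis, so Oren controls Orbis.
Oren and Sable together hold 95% + 5% = 100% of Quillon, so Oren controls Quillon.
Orbis and Oren together hold 47% + 40% = 87% of Basalt, so Oren controls Basalt.
Orbis holds 100% of Greywick, so Oren controls Greywick.
Quillon holds 100% of Meridian, so Oren controls Meridian.
Orbis holds 100% of Oakfield, so Oren controls Oakfield.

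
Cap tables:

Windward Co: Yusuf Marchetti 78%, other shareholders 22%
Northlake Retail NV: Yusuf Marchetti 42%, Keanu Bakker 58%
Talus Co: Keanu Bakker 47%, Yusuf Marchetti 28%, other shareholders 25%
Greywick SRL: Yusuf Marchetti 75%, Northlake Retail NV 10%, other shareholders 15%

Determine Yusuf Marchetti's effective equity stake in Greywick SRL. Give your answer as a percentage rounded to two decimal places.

79.20%

Yusuf reaches Greywick along 2 paths.
Direct stake: 75% = 75%.
Via Northlake: 42% × 10% = 4.2%.
Total: 75% + 4.2% = 79.2%.
Rounded: 79.20%.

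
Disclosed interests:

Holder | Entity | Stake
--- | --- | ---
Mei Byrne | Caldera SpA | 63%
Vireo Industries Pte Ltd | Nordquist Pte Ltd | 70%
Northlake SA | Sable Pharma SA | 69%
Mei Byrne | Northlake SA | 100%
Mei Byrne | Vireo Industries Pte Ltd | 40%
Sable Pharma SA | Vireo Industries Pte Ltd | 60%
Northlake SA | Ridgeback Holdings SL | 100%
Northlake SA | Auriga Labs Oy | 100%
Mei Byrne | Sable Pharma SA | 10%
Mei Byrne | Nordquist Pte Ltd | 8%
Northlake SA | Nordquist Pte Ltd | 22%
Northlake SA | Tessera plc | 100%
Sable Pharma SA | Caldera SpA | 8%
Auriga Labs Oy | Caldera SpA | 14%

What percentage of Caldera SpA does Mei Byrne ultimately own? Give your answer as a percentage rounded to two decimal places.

Mei reaches Caldera along 4 paths.
Via Northlake → Auriga: 100% × 100% × 14% = 14%.
Direct stake: 63% = 63%.
Via Sable: 10% × 8% = 0.8%.
Via Northlake → Sable: 100% × 69% × 8% = 5.52%.
Total: 14% + 63% + 0.8% + 5.52% = 83.32%.

83.32%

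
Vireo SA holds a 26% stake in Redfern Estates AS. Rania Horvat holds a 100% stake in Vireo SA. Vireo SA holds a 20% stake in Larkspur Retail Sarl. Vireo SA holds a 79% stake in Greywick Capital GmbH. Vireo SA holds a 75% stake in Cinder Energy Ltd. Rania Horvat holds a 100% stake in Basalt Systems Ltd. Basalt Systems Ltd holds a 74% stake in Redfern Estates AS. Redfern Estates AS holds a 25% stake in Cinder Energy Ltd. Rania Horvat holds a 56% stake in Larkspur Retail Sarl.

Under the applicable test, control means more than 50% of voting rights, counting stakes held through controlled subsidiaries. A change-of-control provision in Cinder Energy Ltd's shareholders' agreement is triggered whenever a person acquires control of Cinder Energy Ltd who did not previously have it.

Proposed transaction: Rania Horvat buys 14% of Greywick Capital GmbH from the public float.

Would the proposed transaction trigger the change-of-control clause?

No

The purchase changes only Rania's holdings, so Rania is the only person who could newly come to control Cinder.
Rania holds 100% of Basalt, so Rania controls Basalt.
Rania holds 100% of Vireo, so Rania controls Vireo.
Basalt and Vireo together hold 74% + 26% = 100% of Redfern, so Rania controls Redfern.
Vireo and Redfern together hold 75% + 25% = 100% of Cinder, so Rania controls Cinder.
So Rania already controls Cinder before the transaction.
After the purchase, Rania holds 14% of Greywick directly.
Rania controlled Cinder already, so this is not a new person acquiring control; every other person's position is unchanged or reduced.
No new person acquires control, so the clause is not triggered.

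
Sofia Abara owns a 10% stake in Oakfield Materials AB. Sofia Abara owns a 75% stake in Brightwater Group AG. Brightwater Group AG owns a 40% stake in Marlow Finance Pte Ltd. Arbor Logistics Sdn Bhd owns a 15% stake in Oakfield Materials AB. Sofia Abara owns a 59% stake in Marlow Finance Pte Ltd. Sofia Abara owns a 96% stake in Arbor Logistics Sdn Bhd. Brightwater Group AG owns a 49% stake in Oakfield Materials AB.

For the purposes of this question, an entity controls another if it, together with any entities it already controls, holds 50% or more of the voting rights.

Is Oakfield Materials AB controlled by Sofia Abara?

Yes

Sofia holds 96% of Arbor, so Sofia controls Arbor.
Sofia holds 75% of Brightwater, so Sofia controls Brightwater.
Brightwater and Sofia and Arbor together hold 49% + 10% + 15% = 74% of Oakfield, so Sofia controls Oakfield.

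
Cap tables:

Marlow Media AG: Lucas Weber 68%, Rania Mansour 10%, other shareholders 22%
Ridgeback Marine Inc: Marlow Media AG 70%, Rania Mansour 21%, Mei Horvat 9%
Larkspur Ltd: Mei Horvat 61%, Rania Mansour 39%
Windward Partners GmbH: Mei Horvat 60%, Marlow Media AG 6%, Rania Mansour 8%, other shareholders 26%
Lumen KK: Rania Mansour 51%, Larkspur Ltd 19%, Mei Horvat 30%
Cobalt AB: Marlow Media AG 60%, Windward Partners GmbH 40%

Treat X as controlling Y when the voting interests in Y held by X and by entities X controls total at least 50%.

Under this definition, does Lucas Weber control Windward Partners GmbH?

Lucas holds 68% of Marlow, so Lucas controls Marlow.
Marlow holds 70% of Ridgeback, so Lucas controls Ridgeback.
Marlow holds 60% of Cobalt, so Lucas controls Cobalt.
In Windward, Lucas's side holds only 6%, not ≥ 50%.
So Lucas does not control Windward.

No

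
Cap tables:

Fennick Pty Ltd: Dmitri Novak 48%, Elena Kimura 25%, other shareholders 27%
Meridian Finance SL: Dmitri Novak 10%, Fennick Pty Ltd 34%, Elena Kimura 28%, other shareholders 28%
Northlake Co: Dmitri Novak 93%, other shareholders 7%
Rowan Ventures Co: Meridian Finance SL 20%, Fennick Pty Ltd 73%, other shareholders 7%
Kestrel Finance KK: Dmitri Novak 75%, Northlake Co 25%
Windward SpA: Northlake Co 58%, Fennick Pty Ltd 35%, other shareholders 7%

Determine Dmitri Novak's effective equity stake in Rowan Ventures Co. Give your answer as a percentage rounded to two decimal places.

Dmitri reaches Rowan along 3 paths.
Via Meridian: 10% × 20% = 2%.
Via Fennick → Meridian: 48% × 34% × 20% = 3.264%.
Via Fennick: 48% × 73% = 35.04%.
Total: 2% + 3.264% + 35.04% = 40.304%.
Rounded: 40.30%.

40.30%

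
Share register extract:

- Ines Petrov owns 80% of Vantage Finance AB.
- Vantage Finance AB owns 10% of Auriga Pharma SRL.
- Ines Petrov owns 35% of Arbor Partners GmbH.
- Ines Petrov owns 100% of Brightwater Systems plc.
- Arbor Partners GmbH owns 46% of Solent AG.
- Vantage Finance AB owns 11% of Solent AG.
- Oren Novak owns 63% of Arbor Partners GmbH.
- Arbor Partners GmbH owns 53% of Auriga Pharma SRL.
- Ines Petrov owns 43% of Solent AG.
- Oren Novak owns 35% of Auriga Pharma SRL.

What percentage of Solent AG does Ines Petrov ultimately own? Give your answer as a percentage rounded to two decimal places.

67.90%

Ines reaches Solent along 3 paths.
Via Arbor: 35% × 46% = 16.1%.
Via Vantage: 80% × 11% = 8.8%.
Direct stake: 43% = 43%.
Total: 16.1% + 8.8% + 43% = 67.9%.
Rounded: 67.90%.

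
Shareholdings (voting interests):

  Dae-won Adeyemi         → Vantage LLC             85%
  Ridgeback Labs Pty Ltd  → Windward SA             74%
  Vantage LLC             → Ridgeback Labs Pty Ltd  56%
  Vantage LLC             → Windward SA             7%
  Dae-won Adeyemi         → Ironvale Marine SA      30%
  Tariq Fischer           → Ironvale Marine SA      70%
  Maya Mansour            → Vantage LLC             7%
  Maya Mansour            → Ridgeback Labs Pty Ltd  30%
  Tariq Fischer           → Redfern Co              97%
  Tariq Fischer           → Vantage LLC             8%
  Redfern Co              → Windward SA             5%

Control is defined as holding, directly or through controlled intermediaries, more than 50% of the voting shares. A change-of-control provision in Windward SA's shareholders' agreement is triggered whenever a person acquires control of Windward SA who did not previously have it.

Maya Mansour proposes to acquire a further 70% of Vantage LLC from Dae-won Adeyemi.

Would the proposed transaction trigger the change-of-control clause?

Yes

The purchase adds only to Maya's holdings (Dae-won's stake shrinks), so Maya is the only person who could newly come to control Windward.
Maya's largest direct stake is 30% in Ridgeback, which does not meet the threshold, so Maya controls no company.
Neither Maya nor any entity Maya controls holds any voting interest in Windward.
So before the transaction, Maya does not control Windward.
After the purchase, Maya's direct stake in Vantage rises to 7% + 70% = 77%, and Dae-won's stake falls to 15%.
Maya holds 77% of Vantage, so Maya controls Vantage.
Vantage and Maya together hold 56% + 30% = 86% of Ridgeback, so Maya controls Ridgeback.
Ridgeback and Vantage together hold 74% + 7% = 81% of Windward, so Maya controls Windward.
Maya did not control Windward before and does after, so the clause is triggered.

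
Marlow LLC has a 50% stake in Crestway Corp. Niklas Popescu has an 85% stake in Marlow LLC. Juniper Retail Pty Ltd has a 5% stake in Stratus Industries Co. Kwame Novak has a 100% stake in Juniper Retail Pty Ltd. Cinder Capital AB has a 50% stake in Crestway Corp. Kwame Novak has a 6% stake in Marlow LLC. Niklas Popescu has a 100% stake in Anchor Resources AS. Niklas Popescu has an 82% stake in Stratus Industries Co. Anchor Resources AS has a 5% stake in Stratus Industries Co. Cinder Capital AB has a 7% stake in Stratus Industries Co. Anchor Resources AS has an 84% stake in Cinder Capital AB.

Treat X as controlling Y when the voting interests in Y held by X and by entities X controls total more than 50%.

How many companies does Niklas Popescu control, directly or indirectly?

5

Niklas holds 100% of Anchor, so Niklas controls Anchor.
Anchor holds 84% of Cinder, so Niklas controls Cinder.
Niklas holds 85% of Marlow, so Niklas controls Marlow.
Anchor and Niklas and Cinder together hold 5% + 82% + 7% = 94% of Stratus, so Niklas controls Stratus.
Marlow and Cinder together hold 50% + 50% = 100% of Crestway, so Niklas controls Crestway.
No other company's threshold is met.
Niklas controls 5 companies.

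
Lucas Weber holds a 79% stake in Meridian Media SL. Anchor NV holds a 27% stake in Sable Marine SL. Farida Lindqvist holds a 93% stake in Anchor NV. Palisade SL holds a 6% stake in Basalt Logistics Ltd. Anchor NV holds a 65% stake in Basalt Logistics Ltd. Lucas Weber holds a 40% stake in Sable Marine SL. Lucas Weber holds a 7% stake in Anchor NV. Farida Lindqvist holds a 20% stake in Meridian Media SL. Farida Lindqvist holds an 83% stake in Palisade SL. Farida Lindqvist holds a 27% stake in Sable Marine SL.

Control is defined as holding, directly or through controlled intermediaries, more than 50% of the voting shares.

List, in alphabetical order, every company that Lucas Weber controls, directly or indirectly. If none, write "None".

Meridian Media SL

Lucas holds 79% of Meridian, so Lucas controls Meridian.
No other company's threshold is met.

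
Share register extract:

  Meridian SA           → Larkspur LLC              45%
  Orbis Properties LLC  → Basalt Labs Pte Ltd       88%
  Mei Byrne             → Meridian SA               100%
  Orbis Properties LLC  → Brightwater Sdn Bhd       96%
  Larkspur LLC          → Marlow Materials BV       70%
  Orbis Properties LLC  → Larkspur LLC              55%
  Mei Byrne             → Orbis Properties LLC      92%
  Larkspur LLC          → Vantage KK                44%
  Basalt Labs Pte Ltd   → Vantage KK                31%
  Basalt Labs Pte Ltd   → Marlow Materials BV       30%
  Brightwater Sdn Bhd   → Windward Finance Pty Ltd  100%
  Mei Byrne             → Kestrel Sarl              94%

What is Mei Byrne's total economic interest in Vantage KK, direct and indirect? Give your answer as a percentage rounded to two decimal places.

Mei reaches Vantage along 3 paths.
Via Orbis → Basalt: 92% × 88% × 31% = 25.0976%.
Via Meridian → Larkspur: 100% × 45% × 44% = 19.8%.
Via Orbis → Larkspur: 92% × 55% × 44% = 22.264%.
Total: 25.0976% + 19.8% + 22.264% = 67.1616%.
Rounded: 67.16%.

67.16%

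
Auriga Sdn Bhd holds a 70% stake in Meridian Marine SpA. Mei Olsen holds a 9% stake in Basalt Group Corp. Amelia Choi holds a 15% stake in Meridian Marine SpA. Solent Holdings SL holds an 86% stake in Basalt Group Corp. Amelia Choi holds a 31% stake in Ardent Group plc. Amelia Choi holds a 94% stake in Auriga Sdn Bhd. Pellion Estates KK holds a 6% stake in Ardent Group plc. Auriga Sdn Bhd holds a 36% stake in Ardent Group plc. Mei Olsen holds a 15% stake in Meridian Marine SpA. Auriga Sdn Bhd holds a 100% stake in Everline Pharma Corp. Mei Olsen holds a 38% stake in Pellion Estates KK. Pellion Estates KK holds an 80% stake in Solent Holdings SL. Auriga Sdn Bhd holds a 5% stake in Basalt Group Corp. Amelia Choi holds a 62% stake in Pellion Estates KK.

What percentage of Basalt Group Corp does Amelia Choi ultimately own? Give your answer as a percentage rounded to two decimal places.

47.36%

Amelia reaches Basalt along 2 paths.
Via Auriga: 94% × 5% = 4.7%.
Via Pellion → Solent: 62% × 80% × 86% = 42.656%.
Total: 4.7% + 42.656% = 47.356%.
Rounded: 47.36%.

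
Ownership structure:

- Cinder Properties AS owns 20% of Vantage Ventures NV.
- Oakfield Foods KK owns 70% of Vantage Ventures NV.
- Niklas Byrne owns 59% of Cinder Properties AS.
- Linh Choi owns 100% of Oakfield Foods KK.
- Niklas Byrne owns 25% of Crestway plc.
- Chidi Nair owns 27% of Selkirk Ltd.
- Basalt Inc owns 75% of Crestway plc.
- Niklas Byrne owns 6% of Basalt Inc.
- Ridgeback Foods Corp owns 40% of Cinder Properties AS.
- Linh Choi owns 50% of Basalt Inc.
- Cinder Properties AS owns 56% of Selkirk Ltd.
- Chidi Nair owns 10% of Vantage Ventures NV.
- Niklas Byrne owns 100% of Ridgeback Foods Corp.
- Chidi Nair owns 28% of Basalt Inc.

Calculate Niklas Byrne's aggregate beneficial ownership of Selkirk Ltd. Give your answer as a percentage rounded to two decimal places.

Niklas reaches Selkirk along 2 paths.
Via Ridgeback → Cinder: 100% × 40% × 56% = 22.4%.
Via Cinder: 59% × 56% = 33.04%.
Total: 22.4% + 33.04% = 55.44%.

55.44%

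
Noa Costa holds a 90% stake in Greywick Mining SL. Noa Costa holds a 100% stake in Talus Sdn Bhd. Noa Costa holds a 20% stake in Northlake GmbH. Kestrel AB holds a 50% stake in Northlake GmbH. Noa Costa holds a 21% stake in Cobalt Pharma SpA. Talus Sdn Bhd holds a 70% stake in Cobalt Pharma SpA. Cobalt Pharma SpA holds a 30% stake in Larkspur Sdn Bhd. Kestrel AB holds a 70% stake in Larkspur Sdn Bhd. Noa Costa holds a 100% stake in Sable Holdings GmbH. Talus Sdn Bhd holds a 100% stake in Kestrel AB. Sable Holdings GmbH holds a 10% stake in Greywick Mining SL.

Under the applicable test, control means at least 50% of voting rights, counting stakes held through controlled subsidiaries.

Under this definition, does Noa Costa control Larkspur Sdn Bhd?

Noa holds 100% of Talus, so Noa controls Talus.
Talus holds 100% of Kestrel, so Noa controls Kestrel.
Noa and Talus together hold 21% + 70% = 91% of Cobalt, so Noa controls Cobalt.
Kestrel and Cobalt together hold 70% + 30% = 100% of Larkspur, so Noa controls Larkspur.

Yes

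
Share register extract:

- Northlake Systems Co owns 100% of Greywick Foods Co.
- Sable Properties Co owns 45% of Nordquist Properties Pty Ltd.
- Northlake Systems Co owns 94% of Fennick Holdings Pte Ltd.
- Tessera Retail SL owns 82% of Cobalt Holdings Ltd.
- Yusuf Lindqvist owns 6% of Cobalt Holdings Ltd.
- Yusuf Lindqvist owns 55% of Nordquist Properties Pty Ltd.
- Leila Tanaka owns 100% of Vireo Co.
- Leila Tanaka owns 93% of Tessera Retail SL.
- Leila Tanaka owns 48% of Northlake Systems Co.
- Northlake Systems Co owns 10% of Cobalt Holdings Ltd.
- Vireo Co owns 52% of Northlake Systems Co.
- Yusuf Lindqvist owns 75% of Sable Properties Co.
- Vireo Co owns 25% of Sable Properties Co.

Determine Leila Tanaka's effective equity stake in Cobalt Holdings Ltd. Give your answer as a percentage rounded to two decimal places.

86.26%

Leila reaches Cobalt along 3 paths.
Via Vireo → Northlake: 100% × 52% × 10% = 5.2%.
Via Northlake: 48% × 10% = 4.8%.
Via Tessera: 93% × 82% = 76.26%.
Total: 5.2% + 4.8% + 76.26% = 86.26%.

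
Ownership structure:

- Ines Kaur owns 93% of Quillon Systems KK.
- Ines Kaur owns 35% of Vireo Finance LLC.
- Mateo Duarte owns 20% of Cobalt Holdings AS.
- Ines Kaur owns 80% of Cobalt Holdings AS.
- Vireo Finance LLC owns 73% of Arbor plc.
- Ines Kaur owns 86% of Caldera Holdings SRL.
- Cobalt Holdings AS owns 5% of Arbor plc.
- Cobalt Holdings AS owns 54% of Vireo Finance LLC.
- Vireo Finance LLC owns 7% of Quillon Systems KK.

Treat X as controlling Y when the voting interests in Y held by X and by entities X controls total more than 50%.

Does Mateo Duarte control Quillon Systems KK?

No

Mateo's largest direct stake is 20% in Cobalt, which does not meet the threshold, so Mateo controls no company.
Neither Mateo nor any entity Mateo controls holds any voting interest in Quillon.
So Mateo does not control Quillon.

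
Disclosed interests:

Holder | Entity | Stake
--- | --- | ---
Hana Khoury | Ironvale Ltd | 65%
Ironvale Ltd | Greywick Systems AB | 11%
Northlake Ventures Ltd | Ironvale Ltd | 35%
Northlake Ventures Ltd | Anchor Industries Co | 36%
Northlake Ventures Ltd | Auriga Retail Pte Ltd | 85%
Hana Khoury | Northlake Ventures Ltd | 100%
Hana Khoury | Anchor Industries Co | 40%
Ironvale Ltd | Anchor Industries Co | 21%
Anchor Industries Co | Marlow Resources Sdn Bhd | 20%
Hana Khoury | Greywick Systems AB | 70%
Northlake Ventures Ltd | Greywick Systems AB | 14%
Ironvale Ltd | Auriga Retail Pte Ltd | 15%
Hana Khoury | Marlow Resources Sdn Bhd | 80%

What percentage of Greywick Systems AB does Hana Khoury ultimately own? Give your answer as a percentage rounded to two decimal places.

Hana reaches Greywick along 4 paths.
Via Ironvale: 65% × 11% = 7.15%.
Via Northlake → Ironvale: 100% × 35% × 11% = 3.85%.
Via Northlake: 100% × 14% = 14%.
Direct stake: 70% = 70%.
Total: 7.15% + 3.85% + 14% + 70% = 95%.
Rounded: 95.00%.

95.00%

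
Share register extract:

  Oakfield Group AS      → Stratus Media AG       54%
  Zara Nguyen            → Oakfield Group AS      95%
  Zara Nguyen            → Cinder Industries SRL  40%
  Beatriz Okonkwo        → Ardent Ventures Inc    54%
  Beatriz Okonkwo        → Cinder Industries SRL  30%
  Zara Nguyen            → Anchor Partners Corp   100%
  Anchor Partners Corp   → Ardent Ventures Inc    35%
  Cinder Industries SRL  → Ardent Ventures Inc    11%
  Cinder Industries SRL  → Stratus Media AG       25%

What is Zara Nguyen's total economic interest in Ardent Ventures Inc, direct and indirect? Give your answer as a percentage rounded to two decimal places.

39.40%

Zara reaches Ardent along 2 paths.
Via Anchor: 100% × 35% = 35%.
Via Cinder: 40% × 11% = 4.4%.
Total: 35% + 4.4% = 39.4%.
Rounded: 39.40%.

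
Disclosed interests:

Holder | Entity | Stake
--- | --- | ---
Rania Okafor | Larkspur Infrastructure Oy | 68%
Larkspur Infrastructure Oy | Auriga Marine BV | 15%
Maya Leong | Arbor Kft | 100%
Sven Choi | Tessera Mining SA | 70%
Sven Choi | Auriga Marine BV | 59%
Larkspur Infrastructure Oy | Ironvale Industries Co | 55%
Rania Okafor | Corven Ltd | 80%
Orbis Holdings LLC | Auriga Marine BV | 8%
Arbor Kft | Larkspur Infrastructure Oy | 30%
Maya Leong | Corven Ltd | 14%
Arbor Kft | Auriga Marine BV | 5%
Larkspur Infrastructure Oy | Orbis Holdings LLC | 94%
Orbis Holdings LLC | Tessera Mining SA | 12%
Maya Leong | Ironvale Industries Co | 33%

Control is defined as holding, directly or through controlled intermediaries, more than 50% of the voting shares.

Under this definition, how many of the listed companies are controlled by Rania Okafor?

4

Rania holds 68% of Larkspur, so Rania controls Larkspur.
Rania holds 80% of Corven, so Rania controls Corven.
Larkspur holds 94% of Orbis, so Rania controls Orbis.
Larkspur holds 55% of Ironvale, so Rania controls Ironvale.
No other company's threshold is met.
Rania controls 4 companies.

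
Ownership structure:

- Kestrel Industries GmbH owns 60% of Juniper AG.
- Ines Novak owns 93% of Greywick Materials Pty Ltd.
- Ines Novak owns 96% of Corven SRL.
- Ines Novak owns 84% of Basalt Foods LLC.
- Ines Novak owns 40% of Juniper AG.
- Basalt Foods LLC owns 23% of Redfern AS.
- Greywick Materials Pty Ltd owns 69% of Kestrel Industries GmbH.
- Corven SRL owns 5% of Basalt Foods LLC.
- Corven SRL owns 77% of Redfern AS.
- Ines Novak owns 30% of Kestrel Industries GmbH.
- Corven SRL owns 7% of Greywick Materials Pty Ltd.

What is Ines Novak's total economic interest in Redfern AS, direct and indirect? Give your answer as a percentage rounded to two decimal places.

94.34%

Ines reaches Redfern along 3 paths.
Via Corven: 96% × 77% = 73.92%.
Via Basalt: 84% × 23% = 19.32%.
Via Corven → Basalt: 96% × 5% × 23% = 1.104%.
Total: 73.92% + 19.32% + 1.104% = 94.344%.
Rounded: 94.34%.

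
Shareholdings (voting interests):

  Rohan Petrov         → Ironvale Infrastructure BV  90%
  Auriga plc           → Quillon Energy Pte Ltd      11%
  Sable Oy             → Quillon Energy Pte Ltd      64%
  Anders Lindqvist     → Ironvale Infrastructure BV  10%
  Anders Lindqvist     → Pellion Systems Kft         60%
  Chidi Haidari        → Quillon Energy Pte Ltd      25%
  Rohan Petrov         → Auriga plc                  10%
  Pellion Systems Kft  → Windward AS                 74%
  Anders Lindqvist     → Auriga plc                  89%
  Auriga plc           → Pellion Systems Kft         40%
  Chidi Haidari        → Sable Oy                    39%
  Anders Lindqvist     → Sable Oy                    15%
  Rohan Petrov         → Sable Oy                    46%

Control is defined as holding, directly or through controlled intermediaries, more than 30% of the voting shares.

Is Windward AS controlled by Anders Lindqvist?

Anders holds 89% of Auriga, so Anders controls Auriga.
Auriga and Anders together hold 40% + 60% = 100% of Pellion, so Anders controls Pellion.
Pellion holds 74% of Windward, so Anders controls Windward.

Yes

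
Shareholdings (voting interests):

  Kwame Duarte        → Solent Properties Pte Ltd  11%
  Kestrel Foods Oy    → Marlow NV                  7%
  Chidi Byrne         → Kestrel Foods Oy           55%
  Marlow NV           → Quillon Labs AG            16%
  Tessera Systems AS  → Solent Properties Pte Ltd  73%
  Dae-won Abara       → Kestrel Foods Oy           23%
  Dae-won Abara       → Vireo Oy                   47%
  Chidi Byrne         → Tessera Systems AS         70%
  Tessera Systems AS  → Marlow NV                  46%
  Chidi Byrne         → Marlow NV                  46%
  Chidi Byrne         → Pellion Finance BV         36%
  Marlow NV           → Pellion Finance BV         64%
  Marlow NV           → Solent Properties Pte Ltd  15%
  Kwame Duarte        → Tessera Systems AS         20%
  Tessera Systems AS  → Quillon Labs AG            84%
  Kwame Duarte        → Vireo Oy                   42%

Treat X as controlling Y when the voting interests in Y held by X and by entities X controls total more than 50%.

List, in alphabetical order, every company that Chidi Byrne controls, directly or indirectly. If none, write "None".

Kestrel Foods Oy, Marlow NV, Pellion Finance BV, Quillon Labs AG, Solent Properties Pte Ltd, Tessera Systems AS

Chidi holds 70% of Tessera, so Chidi controls Tessera.
Chidi holds 55% of Kestrel, so Chidi controls Kestrel.
Chidi and Tessera and Kestrel together hold 46% + 46% + 7% = 99% of Marlow, so Chidi controls Marlow.
Marlow and Chidi together hold 64% + 36% = 100% of Pellion, so Chidi controls Pellion.
Tessera and Marlow together hold 84% + 16% = 100% of Quillon, so Chidi controls Quillon.
Marlow and Tessera together hold 15% + 73% = 88% of Solent, so Chidi controls Solent.
No other company's threshold is met.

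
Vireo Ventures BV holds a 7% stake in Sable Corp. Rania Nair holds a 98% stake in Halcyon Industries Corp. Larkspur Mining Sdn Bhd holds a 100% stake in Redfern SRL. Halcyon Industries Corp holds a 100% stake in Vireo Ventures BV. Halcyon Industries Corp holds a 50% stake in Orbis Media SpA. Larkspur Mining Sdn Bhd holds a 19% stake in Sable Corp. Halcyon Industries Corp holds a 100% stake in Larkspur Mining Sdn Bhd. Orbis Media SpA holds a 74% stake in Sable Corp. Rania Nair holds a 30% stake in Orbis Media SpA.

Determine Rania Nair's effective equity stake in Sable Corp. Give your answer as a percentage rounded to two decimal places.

Rania reaches Sable along 4 paths.
Via Halcyon → Orbis: 98% × 50% × 74% = 36.26%.
Via Orbis: 30% × 74% = 22.2%.
Via Halcyon → Larkspur: 98% × 100% × 19% = 18.62%.
Via Halcyon → Vireo: 98% × 100% × 7% = 6.86%.
Total: 36.26% + 22.2% + 18.62% + 6.86% = 83.94%.

83.94%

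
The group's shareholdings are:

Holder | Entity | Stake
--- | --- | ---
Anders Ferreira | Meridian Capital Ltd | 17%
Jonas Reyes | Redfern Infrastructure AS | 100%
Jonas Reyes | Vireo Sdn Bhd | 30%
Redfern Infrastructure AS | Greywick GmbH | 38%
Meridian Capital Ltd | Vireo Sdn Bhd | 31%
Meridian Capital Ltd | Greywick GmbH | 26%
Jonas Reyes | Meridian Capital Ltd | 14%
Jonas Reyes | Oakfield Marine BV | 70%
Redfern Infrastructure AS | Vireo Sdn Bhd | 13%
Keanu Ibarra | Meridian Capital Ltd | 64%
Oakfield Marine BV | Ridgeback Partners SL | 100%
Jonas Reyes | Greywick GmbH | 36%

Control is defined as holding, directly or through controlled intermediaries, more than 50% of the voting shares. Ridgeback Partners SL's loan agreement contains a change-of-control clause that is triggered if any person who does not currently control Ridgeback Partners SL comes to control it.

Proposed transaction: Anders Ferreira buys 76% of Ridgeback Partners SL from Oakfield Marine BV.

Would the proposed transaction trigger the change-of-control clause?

The purchase adds only to Anders's holdings (Oakfield's stake shrinks), so Anders is the only person who could newly come to control Ridgeback.
Anders's largest direct stake is 17% in Meridian, which does not meet the threshold, so Anders controls no company.
Neither Anders nor any entity Anders controls holds any voting interest in Ridgeback.
So before the transaction, Anders does not control Ridgeback.
After the purchase, Anders holds 76% of Ridgeback directly, and Oakfield's stake falls to 24%.
Anders holds 76% of Ridgeback, so Anders controls Ridgeback.
Anders did not control Ridgeback before and does after, so the clause is triggered.

Yes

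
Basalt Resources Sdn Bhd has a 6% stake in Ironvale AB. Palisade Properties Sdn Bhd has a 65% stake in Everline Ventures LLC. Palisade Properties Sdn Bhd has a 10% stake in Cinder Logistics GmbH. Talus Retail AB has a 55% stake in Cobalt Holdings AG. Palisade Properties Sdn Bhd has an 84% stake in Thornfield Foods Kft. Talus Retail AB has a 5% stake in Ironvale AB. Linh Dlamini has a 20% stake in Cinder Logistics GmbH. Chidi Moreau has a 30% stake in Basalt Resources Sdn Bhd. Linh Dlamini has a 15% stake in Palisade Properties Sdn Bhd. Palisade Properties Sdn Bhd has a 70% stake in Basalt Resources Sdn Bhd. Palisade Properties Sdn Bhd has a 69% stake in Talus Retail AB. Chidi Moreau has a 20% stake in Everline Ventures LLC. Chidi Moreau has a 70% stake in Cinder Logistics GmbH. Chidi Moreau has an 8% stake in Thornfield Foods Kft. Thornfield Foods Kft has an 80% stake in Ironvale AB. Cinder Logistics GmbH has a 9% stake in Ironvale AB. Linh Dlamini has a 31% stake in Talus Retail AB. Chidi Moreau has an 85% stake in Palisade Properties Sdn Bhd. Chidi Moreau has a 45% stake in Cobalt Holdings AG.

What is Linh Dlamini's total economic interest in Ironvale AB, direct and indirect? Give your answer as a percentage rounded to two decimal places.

Linh reaches Ironvale along 6 paths.
Via Palisade → Basalt: 15% × 70% × 6% = 0.63%.
Via Talus: 31% × 5% = 1.55%.
Via Palisade → Talus: 15% × 69% × 5% = 0.5175%.
Via Palisade → Thornfield: 15% × 84% × 80% = 10.08%.
Via Palisade → Cinder: 15% × 10% × 9% = 0.135%.
Via Cinder: 20% × 9% = 1.8%.
Total: 0.63% + 1.55% + 0.5175% + 10.08% + 0.135% + 1.8% = 14.7125%.
Rounded: 14.71%.

14.71%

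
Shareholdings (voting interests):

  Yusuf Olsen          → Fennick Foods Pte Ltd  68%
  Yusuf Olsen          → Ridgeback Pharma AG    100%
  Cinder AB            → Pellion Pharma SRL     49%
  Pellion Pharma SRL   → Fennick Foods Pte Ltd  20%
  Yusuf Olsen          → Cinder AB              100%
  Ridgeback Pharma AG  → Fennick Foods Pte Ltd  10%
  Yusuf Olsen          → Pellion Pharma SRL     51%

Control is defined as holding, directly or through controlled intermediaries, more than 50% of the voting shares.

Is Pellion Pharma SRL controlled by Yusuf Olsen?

Yusuf holds 100% of Cinder, so Yusuf controls Cinder.
Cinder and Yusuf together hold 49% + 51% = 100% of Pellion, so Yusuf controls Pellion.

Yes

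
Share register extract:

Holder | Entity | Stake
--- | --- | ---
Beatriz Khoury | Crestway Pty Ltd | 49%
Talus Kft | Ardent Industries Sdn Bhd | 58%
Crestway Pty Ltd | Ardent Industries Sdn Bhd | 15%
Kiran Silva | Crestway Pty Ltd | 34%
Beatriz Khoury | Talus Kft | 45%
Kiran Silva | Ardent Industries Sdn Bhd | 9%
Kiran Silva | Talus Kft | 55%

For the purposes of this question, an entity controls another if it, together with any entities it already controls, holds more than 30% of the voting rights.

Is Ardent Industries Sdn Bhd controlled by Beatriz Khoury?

Yes

Beatriz holds 45% of Talus, so Beatriz controls Talus.
Beatriz holds 49% of Crestway, so Beatriz controls Crestway.
Talus and Crestway together hold 58% + 15% = 73% of Ardent, so Beatriz controls Ardent.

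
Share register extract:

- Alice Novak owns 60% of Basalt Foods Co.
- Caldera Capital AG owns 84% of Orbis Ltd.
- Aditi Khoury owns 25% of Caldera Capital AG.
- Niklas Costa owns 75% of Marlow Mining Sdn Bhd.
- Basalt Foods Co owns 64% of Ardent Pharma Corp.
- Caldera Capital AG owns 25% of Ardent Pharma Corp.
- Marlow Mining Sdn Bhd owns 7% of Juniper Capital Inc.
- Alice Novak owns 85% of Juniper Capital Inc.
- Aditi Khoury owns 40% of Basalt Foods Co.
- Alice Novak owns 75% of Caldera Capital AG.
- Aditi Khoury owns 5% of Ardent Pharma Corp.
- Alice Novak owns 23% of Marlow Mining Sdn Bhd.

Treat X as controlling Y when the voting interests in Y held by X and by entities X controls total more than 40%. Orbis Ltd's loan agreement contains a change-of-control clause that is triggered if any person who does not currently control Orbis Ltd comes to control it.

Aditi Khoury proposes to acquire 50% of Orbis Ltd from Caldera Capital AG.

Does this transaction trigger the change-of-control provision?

The purchase adds only to Aditi's holdings (Caldera's stake shrinks), so Aditi is the only person who could newly come to control Orbis.
Aditi's largest direct stake is 40% in Basalt, which does not meet the threshold, so Aditi controls no company.
Neither Aditi nor any entity Aditi controls holds any voting interest in Orbis.
So before the transaction, Aditi does not control Orbis.
After the purchase, Aditi holds 50% of Orbis directly, and Caldera's stake falls to 34%.
Aditi holds 50% of Orbis, so Aditi controls Orbis.
Aditi did not control Orbis before and does after, so the clause is triggered.

Yes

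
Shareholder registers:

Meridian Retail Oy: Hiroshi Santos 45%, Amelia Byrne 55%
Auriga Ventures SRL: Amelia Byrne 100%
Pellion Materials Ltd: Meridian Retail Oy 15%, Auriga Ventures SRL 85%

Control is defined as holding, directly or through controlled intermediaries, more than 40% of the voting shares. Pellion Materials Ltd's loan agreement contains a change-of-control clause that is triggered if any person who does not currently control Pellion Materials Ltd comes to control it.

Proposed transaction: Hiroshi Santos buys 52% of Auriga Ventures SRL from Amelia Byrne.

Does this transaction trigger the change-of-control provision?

Yes

The purchase adds only to Hiroshi's holdings (Amelia's stake shrinks), so Hiroshi is the only person who could newly come to control Pellion.
Hiroshi holds 45% of Meridian, so Hiroshi controls Meridian.
In Pellion, Hiroshi's side holds only 15%, not > 40%.
So before the transaction, Hiroshi does not control Pellion.
After the purchase, Hiroshi holds 52% of Auriga directly, and Amelia's stake falls to 48%.
Hiroshi holds 52% of Auriga, so Hiroshi controls Auriga.
Meridian and Auriga together hold 15% + 85% = 100% of Pellion, so Hiroshi controls Pellion.
Hiroshi did not control Pellion before and does after, so the clause is triggered.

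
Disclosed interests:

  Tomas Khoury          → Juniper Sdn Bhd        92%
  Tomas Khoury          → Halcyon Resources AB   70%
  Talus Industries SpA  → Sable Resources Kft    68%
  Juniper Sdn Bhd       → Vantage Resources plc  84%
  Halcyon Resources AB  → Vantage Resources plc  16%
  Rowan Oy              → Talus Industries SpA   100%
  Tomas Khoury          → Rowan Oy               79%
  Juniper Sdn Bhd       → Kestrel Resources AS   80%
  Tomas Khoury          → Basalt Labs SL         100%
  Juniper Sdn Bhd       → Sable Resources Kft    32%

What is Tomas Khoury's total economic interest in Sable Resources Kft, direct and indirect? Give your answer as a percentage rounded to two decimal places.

83.16%

Tomas reaches Sable along 2 paths.
Via Rowan → Talus: 79% × 100% × 68% = 53.72%.
Via Juniper: 92% × 32% = 29.44%.
Total: 53.72% + 29.44% = 83.16%.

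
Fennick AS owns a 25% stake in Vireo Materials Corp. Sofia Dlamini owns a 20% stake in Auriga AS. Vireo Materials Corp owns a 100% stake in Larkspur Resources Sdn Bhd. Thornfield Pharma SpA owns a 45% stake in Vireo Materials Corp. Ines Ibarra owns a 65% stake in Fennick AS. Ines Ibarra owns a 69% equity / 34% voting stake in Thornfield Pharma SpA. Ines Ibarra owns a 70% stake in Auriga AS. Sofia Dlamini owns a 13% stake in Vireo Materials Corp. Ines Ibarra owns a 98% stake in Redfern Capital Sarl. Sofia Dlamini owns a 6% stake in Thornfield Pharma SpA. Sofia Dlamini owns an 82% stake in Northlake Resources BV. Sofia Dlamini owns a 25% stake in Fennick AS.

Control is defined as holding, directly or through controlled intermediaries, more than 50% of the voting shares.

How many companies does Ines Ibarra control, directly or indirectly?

3

Ines holds 65% of Fennick, so Ines controls Fennick.
Ines holds 70% of Auriga, so Ines controls Auriga.
Ines holds 98% of Redfern, so Ines controls Redfern.
No other company's threshold is met.
Ines controls 3 companies.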